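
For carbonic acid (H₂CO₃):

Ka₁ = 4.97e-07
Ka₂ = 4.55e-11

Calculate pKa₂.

pKa₂ = -log(Ka₂) = -log(4.55e-11) = 10.34.

pK_{a2} = 10.34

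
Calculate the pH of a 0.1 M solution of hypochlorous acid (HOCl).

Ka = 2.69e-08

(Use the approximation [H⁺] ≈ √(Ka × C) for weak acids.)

[H⁺] = √(Ka × C) = √(2.69e-08 × 0.1) = 5.1865e-05. pH = -log(5.1865e-05)

pH = 4.29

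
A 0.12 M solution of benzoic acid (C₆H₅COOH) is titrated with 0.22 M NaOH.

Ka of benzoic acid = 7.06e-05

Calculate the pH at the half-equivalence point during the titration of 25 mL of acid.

At half-equivalence [HA] = [A⁻], so Henderson-Hasselbalch gives pH = pKa = -log(7.06e-05) = 4.15.

pH = pKa = 4.15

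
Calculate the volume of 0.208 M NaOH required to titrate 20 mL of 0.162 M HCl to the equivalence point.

At equivalence: moles acid = moles base. moles HCl = 0.162 × 20/1000 = 0.00324 mol. V_base = moles / 0.208 × 1000 = 15.6 mL.

V_{base} = 15.6 mL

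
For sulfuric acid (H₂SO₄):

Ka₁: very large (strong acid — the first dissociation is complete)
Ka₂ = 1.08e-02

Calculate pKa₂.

pKa₂ = -log(Ka₂) = -log(1.08e-02) = 1.97.

pK_{a2} = 1.97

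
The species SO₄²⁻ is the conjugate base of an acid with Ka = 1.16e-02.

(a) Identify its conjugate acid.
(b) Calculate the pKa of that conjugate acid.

(a) The conjugate acid is formed by adding one H⁺ to SO₄²⁻, giving HSO₄⁻. (b) pKa = -log(Ka) = -log(1.16e-02) = 1.94.

Conjugate acid: HSO₄⁻; pK_a = 1.94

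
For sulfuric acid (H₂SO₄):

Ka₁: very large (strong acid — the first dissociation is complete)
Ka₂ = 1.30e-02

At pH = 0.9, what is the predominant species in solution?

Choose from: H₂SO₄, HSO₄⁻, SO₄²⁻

The first dissociation is complete, so H₂SO₄ itself is never the predominant species in water; pKa₂ = -log(1.30e-02) = 1.89. For a polyprotic acid the predominant species crosses at each pKa: below pKa_n the protonated form dominates, above it the deprotonated form does. At pH = 0.9, the predominant species is HSO₄⁻.

HSO₄⁻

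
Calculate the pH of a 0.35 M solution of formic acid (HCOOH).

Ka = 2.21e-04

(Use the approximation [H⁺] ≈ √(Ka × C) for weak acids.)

[H⁺] = √(Ka × C) = √(2.21e-04 × 0.35) = 8.7949e-03. pH = -log(8.7949e-03)

pH = 2.06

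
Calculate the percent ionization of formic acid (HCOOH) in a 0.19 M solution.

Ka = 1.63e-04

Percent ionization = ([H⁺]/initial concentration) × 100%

Using Ka equilibrium: x² + Ka×x - Ka×C = 0. Solving: [H⁺] = 5.4842e-03. Percent = (5.4842e-03/0.19) × 100

Percent ionization = 2.89%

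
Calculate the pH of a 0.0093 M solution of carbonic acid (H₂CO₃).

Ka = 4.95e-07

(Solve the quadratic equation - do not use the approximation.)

x² + Ka×x - Ka×C = 0. Using quadratic formula: [H⁺] = 6.7602e-05

pH = 4.17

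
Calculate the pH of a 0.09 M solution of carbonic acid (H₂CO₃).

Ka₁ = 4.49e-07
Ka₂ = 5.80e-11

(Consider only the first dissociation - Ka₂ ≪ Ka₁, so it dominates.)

First dissociation dominates. From Ka₁ = [H⁺][HA⁻]/[H₂A], x² + Ka₁·x − Ka₁·C = 0 with C = 0.09 M and Ka₁ = 4.49e-07. Solving: [H⁺] = (−Ka₁ + √(Ka₁² + 4·Ka₁·C)) / 2 = 2.0080e-04 M. pH = -log(2.0080e-04) = 3.70.

pH = 3.70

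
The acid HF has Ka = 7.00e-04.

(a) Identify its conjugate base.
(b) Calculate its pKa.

(a) The conjugate base is formed by removing one H⁺ from HF, giving F⁻. (b) pKa = -log(Ka) = -log(7.00e-04) = 3.15.

Conjugate base: F⁻; pK_a = 3.15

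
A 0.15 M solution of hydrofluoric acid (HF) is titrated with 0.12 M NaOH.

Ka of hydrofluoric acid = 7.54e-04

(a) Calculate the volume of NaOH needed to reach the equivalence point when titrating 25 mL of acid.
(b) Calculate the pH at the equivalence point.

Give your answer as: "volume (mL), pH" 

moles acid = 0.15 × 25/1000 = 0.00375 mol; V_base = moles/0.12 × 1000 = 31.2 mL. At equivalence only the conjugate base is present: [A⁻] = 0.00375/0.056 = 6.6667e-02 M. Kb = Kw/Ka = 1.33e-11; [OH⁻] = √(Kb × [A⁻]) = 9.4030e-07; pOH = 6.03; pH = 14 - pOH = 7.97.

V = 31.2 mL, pH = 7.97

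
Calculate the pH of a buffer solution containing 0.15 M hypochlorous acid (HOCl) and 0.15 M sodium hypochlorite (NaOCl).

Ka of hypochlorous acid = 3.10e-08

pKa = -log(3.10e-08) = 7.51. pH = pKa + log([A⁻]/[HA]) = 7.51 + log(0.15/0.15)

pH = 7.51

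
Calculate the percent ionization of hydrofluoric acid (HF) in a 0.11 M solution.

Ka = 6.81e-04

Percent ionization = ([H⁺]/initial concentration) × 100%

Using Ka equilibrium: x² + Ka×x - Ka×C = 0. Solving: [H⁺] = 8.3213e-03. Percent = (8.3213e-03/0.11) × 100

Percent ionization = 7.56%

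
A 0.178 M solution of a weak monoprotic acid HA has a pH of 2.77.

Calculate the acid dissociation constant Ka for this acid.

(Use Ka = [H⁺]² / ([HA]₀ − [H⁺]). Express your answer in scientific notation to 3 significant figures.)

[H⁺] = 10^(−pH) = 10^(−2.77) = 1.698e-03 M. For HA ⇌ H⁺ + A⁻, Ka = [H⁺][A⁻]/[HA] = [H⁺]² / ([HA]₀ − [H⁺]) = (1.698e-03)² / (0.178 − 1.698e-03) = 1.64e-05.

K_a = 1.64e-05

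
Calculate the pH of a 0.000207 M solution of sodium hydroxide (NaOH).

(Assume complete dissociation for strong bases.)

[OH⁻] = 0.000207 M for strong base. pOH = -log[OH⁻] = 3.68, pH = 14 - pOH

pH = 10.32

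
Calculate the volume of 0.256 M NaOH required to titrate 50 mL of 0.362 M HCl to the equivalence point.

At equivalence: moles acid = moles base. moles HCl = 0.362 × 50/1000 = 0.0181 mol. V_base = moles / 0.256 × 1000 = 70.7 mL.

V_{base} = 70.7 mL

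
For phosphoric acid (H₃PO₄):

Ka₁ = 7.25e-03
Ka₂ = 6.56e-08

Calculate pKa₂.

pKa₂ = -log(Ka₂) = -log(6.56e-08) = 7.18.

pK_{a2} = 7.18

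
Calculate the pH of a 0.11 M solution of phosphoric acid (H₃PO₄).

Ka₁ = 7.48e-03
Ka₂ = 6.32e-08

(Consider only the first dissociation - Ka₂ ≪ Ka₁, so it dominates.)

First dissociation dominates. From Ka₁ = [H⁺][HA⁻]/[H₂A], x² + Ka₁·x − Ka₁·C = 0 with C = 0.11 M and Ka₁ = 7.48e-03. Solving: [H⁺] = (−Ka₁ + √(Ka₁² + 4·Ka₁·C)) / 2 = 2.5187e-02 M. pH = -log(2.5187e-02) = 1.60.

pH = 1.60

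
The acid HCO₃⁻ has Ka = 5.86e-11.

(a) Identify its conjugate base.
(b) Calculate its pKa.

(a) The conjugate base is formed by removing one H⁺ from HCO₃⁻, giving CO₃²⁻. (b) pKa = -log(Ka) = -log(5.86e-11) = 10.23.

Conjugate base: CO₃²⁻; pK_a = 10.23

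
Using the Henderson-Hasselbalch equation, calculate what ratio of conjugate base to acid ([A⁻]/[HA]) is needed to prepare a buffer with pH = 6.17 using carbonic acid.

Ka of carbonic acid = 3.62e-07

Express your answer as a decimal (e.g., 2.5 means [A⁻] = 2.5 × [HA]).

pKa = -log(3.62e-07) = 6.4413. pH = pKa + log([A⁻]/[HA]), so log([A⁻]/[HA]) = pH − pKa = 6.17 − 6.4413 = -0.2713. [A⁻]/[HA] = 10^(-0.2713) = 0.535

[A⁻]/[HA] = 0.535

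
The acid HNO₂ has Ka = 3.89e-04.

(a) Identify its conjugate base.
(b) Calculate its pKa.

(a) The conjugate base is formed by removing one H⁺ from HNO₂, giving NO₂⁻. (b) pKa = -log(Ka) = -log(3.89e-04) = 3.41.

Conjugate base: NO₂⁻; pK_a = 3.41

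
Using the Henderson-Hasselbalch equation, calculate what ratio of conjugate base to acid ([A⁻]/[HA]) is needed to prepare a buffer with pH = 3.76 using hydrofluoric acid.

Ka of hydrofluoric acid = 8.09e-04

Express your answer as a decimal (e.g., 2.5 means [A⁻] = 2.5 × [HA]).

pKa = -log(8.09e-04) = 3.0921. pH = pKa + log([A⁻]/[HA]), so log([A⁻]/[HA]) = pH − pKa = 3.76 − 3.0921 = 0.6679. [A⁻]/[HA] = 10^(0.6679) = 4.66

[A⁻]/[HA] = 4.66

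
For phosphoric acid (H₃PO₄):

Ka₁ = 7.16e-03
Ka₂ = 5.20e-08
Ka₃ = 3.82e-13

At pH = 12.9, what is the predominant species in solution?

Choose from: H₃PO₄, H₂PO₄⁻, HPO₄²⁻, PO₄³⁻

pKa₁ = 2.15, pKa₂ = 7.28, pKa₃ = 12.42. For a polyprotic acid the predominant species crosses at each pKa: below pKa_n the protonated form dominates, above it the deprotonated form does. At pH = 12.9, the predominant species is PO₄³⁻.

PO₄³⁻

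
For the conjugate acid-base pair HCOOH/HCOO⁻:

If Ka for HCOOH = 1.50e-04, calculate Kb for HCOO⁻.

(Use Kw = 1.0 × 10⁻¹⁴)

For a conjugate pair Ka × Kb = Kw, so Kb = Kw/Ka = 1.0 × 10⁻¹⁴ / 1.50e-04 = 6.67e-11.

K_b = 6.67e-11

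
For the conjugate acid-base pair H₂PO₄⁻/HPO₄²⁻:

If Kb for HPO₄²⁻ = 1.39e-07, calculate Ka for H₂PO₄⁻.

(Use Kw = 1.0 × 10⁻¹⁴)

For a conjugate pair Ka × Kb = Kw, so Ka = Kw/Kb = 1.0 × 10⁻¹⁴ / 1.39e-07 = 7.19e-08.

K_a = 7.19e-08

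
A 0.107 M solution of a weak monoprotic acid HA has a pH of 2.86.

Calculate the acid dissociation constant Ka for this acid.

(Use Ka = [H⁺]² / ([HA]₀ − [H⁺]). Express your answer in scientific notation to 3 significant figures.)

[H⁺] = 10^(−pH) = 10^(−2.86) = 1.380e-03 M. For HA ⇌ H⁺ + A⁻, Ka = [H⁺][A⁻]/[HA] = [H⁺]² / ([HA]₀ − [H⁺]) = (1.380e-03)² / (0.107 − 1.380e-03) = 1.80e-05.

K_a = 1.80e-05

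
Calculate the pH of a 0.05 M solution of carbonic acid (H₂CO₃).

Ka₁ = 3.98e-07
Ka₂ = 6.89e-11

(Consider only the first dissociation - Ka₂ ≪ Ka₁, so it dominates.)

First dissociation dominates. From Ka₁ = [H⁺][HA⁻]/[H₂A], x² + Ka₁·x − Ka₁·C = 0 with C = 0.05 M and Ka₁ = 3.98e-07. Solving: [H⁺] = (−Ka₁ + √(Ka₁² + 4·Ka₁·C)) / 2 = 1.4087e-04 M. pH = -log(1.4087e-04) = 3.85.

pH = 3.85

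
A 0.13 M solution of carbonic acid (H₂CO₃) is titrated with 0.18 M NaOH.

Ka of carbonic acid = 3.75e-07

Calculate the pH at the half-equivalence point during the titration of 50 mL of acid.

At half-equivalence [HA] = [A⁻], so Henderson-Hasselbalch gives pH = pKa = -log(3.75e-07) = 6.43.

pH = pKa = 6.43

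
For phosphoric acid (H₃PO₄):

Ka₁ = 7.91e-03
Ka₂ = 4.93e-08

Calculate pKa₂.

pKa₂ = -log(Ka₂) = -log(4.93e-08) = 7.31.

pK_{a2} = 7.31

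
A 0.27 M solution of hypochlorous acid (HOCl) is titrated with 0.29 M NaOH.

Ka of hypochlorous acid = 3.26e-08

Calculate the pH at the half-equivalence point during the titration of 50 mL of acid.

At half-equivalence [HA] = [A⁻], so Henderson-Hasselbalch gives pH = pKa = -log(3.26e-08) = 7.49.

pH = pKa = 7.49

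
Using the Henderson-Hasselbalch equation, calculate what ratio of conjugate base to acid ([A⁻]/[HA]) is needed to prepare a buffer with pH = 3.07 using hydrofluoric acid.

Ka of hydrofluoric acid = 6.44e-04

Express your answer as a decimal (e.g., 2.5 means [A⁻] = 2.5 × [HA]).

pKa = -log(6.44e-04) = 3.1911. pH = pKa + log([A⁻]/[HA]), so log([A⁻]/[HA]) = pH − pKa = 3.07 − 3.1911 = -0.1211. [A⁻]/[HA] = 10^(-0.1211) = 0.757

[A⁻]/[HA] = 0.757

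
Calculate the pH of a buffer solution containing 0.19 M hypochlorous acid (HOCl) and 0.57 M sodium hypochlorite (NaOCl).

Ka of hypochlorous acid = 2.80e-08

pKa = -log(2.80e-08) = 7.55. pH = pKa + log([A⁻]/[HA]) = 7.55 + log(0.57/0.19)

pH = 8.03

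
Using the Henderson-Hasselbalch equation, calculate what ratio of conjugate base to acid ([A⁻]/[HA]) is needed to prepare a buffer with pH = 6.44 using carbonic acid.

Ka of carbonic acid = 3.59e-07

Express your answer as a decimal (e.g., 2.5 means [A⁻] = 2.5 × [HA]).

pKa = -log(3.59e-07) = 6.4449. pH = pKa + log([A⁻]/[HA]), so log([A⁻]/[HA]) = pH − pKa = 6.44 − 6.4449 = -0.0049. [A⁻]/[HA] = 10^(-0.0049) = 0.989

[A⁻]/[HA] = 0.989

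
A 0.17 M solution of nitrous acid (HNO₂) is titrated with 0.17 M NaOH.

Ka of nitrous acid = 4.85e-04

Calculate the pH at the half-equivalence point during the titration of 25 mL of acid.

At half-equivalence [HA] = [A⁻], so Henderson-Hasselbalch gives pH = pKa = -log(4.85e-04) = 3.31.

pH = pKa = 3.31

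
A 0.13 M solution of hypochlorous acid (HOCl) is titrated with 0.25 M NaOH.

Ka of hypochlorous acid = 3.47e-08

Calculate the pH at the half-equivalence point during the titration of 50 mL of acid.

At half-equivalence [HA] = [A⁻], so Henderson-Hasselbalch gives pH = pKa = -log(3.47e-08) = 7.46.

pH = pKa = 7.46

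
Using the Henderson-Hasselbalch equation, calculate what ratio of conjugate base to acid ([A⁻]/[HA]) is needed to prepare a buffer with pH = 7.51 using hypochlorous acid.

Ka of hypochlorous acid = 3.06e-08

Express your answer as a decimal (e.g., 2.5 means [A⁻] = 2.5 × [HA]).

pKa = -log(3.06e-08) = 7.5143. pH = pKa + log([A⁻]/[HA]), so log([A⁻]/[HA]) = pH − pKa = 7.51 − 7.5143 = -0.0043. [A⁻]/[HA] = 10^(-0.0043) = 0.990

[A⁻]/[HA] = 0.990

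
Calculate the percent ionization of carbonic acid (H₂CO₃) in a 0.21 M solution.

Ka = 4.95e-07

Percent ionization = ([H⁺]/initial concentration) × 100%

Using Ka equilibrium: x² + Ka×x - Ka×C = 0. Solving: [H⁺] = 3.2217e-04. Percent = (3.2217e-04/0.21) × 100

Percent ionization = 0.153%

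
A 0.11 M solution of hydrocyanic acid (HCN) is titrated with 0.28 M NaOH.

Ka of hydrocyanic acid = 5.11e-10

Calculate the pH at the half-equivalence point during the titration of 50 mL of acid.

At half-equivalence [HA] = [A⁻], so Henderson-Hasselbalch gives pH = pKa = -log(5.11e-10) = 9.29.

pH = pKa = 9.29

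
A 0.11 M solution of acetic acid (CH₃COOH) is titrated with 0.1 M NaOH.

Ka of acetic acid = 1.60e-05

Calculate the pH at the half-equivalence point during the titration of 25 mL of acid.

At half-equivalence [HA] = [A⁻], so Henderson-Hasselbalch gives pH = pKa = -log(1.60e-05) = 4.80.

pH = pKa = 4.80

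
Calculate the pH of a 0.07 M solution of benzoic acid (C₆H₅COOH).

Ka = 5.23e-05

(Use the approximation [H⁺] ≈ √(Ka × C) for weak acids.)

[H⁺] = √(Ka × C) = √(5.23e-05 × 0.07) = 1.9134e-03. pH = -log(1.9134e-03)

pH = 2.72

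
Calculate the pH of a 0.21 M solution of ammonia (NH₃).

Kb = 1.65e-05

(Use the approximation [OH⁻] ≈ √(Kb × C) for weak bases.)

[OH⁻] = √(Kb × C) = √(1.65e-05 × 0.21) = 1.8615e-03. pOH = 2.73, pH = 14 - pOH

pH = 11.27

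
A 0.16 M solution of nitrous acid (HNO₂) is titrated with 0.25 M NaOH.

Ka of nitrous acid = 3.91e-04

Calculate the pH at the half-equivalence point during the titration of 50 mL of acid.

At half-equivalence [HA] = [A⁻], so Henderson-Hasselbalch gives pH = pKa = -log(3.91e-04) = 3.41.

pH = pKa = 3.41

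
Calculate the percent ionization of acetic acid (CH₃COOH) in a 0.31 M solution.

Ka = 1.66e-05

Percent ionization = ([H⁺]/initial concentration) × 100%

Using Ka equilibrium: x² + Ka×x - Ka×C = 0. Solving: [H⁺] = 2.2602e-03. Percent = (2.2602e-03/0.31) × 100

Percent ionization = 0.729%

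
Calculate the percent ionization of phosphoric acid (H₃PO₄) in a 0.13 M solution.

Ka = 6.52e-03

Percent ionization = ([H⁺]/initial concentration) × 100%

Using Ka equilibrium: x² + Ka×x - Ka×C = 0. Solving: [H⁺] = 2.6036e-02. Percent = (2.6036e-02/0.13) × 100

Percent ionization = 20%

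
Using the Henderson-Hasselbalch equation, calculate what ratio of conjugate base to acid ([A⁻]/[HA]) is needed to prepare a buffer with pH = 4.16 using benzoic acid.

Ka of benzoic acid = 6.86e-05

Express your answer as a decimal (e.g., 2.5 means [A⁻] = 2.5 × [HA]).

pKa = -log(6.86e-05) = 4.1637. pH = pKa + log([A⁻]/[HA]), so log([A⁻]/[HA]) = pH − pKa = 4.16 − 4.1637 = -0.0037. [A⁻]/[HA] = 10^(-0.0037) = 0.992

[A⁻]/[HA] = 0.992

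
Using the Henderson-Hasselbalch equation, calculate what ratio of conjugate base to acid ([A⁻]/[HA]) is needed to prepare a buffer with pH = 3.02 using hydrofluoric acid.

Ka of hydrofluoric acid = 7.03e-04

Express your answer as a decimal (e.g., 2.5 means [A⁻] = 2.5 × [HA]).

pKa = -log(7.03e-04) = 3.1530. pH = pKa + log([A⁻]/[HA]), so log([A⁻]/[HA]) = pH − pKa = 3.02 − 3.1530 = -0.1330. [A⁻]/[HA] = 10^(-0.1330) = 0.736

[A⁻]/[HA] = 0.736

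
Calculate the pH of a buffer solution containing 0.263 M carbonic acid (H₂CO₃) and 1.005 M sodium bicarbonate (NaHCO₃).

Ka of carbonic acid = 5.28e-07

pKa = -log(5.28e-07) = 6.28. pH = pKa + log([A⁻]/[HA]) = 6.28 + log(1.005/0.263)

pH = 6.86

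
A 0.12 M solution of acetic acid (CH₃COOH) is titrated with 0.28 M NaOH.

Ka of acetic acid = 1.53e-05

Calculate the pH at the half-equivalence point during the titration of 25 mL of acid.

At half-equivalence [HA] = [A⁻], so Henderson-Hasselbalch gives pH = pKa = -log(1.53e-05) = 4.82.

pH = pKa = 4.82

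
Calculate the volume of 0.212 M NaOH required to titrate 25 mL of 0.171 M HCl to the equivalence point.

At equivalence: moles acid = moles base. moles HCl = 0.171 × 25/1000 = 0.004275 mol. V_base = moles / 0.212 × 1000 = 20.2 mL.

V_{base} = 20.2 mL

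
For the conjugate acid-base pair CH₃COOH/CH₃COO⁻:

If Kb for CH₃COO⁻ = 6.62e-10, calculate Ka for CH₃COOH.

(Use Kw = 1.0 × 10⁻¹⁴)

For a conjugate pair Ka × Kb = Kw, so Ka = Kw/Kb = 1.0 × 10⁻¹⁴ / 6.62e-10 = 1.51e-05.

K_a = 1.51e-05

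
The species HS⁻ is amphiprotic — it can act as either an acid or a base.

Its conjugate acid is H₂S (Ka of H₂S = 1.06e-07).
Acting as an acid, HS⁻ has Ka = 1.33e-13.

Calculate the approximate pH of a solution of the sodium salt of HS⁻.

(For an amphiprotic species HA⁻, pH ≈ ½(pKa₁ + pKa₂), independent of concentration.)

pKa₁ = -log(1.06e-07) = 6.97; pKa₂ = -log(1.33e-13) = 12.88. For an amphiprotic species, pH ≈ ½(pKa₁ + pKa₂) = ½(6.97 + 12.88) = 9.93.

pH = 9.93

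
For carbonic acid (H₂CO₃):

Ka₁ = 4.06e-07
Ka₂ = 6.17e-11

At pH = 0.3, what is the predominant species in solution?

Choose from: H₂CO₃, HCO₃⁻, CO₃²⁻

pKa₁ = 6.39, pKa₂ = 10.21. For a polyprotic acid the predominant species crosses at each pKa: below pKa_n the protonated form dominates, above it the deprotonated form does. At pH = 0.3, the predominant species is H₂CO₃.

H₂CO₃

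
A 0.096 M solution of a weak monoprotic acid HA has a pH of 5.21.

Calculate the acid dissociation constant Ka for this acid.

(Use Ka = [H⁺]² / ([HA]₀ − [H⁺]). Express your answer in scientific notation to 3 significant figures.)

[H⁺] = 10^(−pH) = 10^(−5.21) = 6.166e-06 M. For HA ⇌ H⁺ + A⁻, Ka = [H⁺][A⁻]/[HA] = [H⁺]² / ([HA]₀ − [H⁺]) = (6.166e-06)² / (0.096 − 6.166e-06) = 3.96e-10.

K_a = 3.96e-10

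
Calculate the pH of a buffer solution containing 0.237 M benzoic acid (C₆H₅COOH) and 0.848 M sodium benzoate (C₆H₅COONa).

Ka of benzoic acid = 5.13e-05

pKa = -log(5.13e-05) = 4.29. pH = pKa + log([A⁻]/[HA]) = 4.29 + log(0.848/0.237)

pH = 4.84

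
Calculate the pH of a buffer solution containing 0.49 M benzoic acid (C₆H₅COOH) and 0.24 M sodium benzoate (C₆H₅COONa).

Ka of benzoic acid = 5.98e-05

pKa = -log(5.98e-05) = 4.22. pH = pKa + log([A⁻]/[HA]) = 4.22 + log(0.24/0.49)

pH = 3.91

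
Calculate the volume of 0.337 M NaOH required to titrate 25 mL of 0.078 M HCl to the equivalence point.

At equivalence: moles acid = moles base. moles HCl = 0.078 × 25/1000 = 0.00195 mol. V_base = moles / 0.337 × 1000 = 5.8 mL.

V_{base} = 5.8 mL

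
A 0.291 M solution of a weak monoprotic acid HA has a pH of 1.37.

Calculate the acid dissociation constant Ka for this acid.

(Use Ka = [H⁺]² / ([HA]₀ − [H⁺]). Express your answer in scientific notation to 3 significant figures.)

[H⁺] = 10^(−pH) = 10^(−1.37) = 4.266e-02 M. For HA ⇌ H⁺ + A⁻, Ka = [H⁺][A⁻]/[HA] = [H⁺]² / ([HA]₀ − [H⁺]) = (4.266e-02)² / (0.291 − 4.266e-02) = 7.33e-03.

K_a = 7.33e-03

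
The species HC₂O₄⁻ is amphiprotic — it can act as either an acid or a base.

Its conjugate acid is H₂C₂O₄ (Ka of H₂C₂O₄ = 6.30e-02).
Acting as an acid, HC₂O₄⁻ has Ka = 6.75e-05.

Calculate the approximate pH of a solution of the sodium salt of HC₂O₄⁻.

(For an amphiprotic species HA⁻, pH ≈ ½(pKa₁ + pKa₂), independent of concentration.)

pKa₁ = -log(6.30e-02) = 1.20; pKa₂ = -log(6.75e-05) = 4.17. For an amphiprotic species, pH ≈ ½(pKa₁ + pKa₂) = ½(1.20 + 4.17) = 2.69.

pH = 2.69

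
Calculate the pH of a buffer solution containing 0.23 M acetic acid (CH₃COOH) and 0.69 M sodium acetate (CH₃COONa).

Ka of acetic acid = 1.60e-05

pKa = -log(1.60e-05) = 4.80. pH = pKa + log([A⁻]/[HA]) = 4.80 + log(0.69/0.23)

pH = 5.27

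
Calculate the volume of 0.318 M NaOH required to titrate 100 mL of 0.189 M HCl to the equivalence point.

At equivalence: moles acid = moles base. moles HCl = 0.189 × 100/1000 = 0.0189 mol. V_base = moles / 0.318 × 1000 = 59.4 mL.

V_{base} = 59.4 mL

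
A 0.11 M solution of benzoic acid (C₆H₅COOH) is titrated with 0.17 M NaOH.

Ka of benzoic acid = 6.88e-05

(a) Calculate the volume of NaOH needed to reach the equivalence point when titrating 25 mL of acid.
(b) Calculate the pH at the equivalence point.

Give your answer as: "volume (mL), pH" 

moles acid = 0.11 × 25/1000 = 0.00275 mol; V_base = moles/0.17 × 1000 = 16.2 mL. At equivalence only the conjugate base is present: [A⁻] = 0.00275/0.041 = 6.6786e-02 M. Kb = Kw/Ka = 1.45e-10; [OH⁻] = √(Kb × [A⁻]) = 3.1156e-06; pOH = 5.51; pH = 14 - pOH = 8.49.

V = 16.2 mL, pH = 8.49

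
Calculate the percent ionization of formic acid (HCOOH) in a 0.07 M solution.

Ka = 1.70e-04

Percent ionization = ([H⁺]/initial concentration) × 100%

Using Ka equilibrium: x² + Ka×x - Ka×C = 0. Solving: [H⁺] = 3.3657e-03. Percent = (3.3657e-03/0.07) × 100

Percent ionization = 4.81%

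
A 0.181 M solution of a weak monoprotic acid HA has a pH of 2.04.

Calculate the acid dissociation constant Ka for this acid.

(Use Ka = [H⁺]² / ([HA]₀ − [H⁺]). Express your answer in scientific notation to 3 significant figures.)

[H⁺] = 10^(−pH) = 10^(−2.04) = 9.120e-03 M. For HA ⇌ H⁺ + A⁻, Ka = [H⁺][A⁻]/[HA] = [H⁺]² / ([HA]₀ − [H⁺]) = (9.120e-03)² / (0.181 − 9.120e-03) = 4.84e-04.

K_a = 4.84e-04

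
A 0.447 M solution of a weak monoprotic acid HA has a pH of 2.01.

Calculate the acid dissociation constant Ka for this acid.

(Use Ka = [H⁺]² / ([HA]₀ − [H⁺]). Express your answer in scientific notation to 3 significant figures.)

[H⁺] = 10^(−pH) = 10^(−2.01) = 9.772e-03 M. For HA ⇌ H⁺ + A⁻, Ka = [H⁺][A⁻]/[HA] = [H⁺]² / ([HA]₀ − [H⁺]) = (9.772e-03)² / (0.447 − 9.772e-03) = 2.18e-04.

K_a = 2.18e-04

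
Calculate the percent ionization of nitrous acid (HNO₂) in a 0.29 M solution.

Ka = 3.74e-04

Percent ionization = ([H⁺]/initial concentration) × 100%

Using Ka equilibrium: x² + Ka×x - Ka×C = 0. Solving: [H⁺] = 1.0229e-02. Percent = (1.0229e-02/0.29) × 100

Percent ionization = 3.53%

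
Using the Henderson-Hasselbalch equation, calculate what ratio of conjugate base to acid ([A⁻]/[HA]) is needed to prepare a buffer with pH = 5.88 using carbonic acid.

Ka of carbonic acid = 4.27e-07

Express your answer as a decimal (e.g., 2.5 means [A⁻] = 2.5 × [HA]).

pKa = -log(4.27e-07) = 6.3696. pH = pKa + log([A⁻]/[HA]), so log([A⁻]/[HA]) = pH − pKa = 5.88 − 6.3696 = -0.4896. [A⁻]/[HA] = 10^(-0.4896) = 0.324

[A⁻]/[HA] = 0.324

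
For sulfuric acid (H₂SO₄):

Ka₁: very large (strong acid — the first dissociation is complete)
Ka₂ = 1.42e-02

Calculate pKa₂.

pKa₂ = -log(Ka₂) = -log(1.42e-02) = 1.85.

pK_{a2} = 1.85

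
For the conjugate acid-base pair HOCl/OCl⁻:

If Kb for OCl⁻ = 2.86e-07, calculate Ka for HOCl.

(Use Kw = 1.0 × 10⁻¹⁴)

For a conjugate pair Ka × Kb = Kw, so Ka = Kw/Kb = 1.0 × 10⁻¹⁴ / 2.86e-07 = 3.50e-08.

K_a = 3.50e-08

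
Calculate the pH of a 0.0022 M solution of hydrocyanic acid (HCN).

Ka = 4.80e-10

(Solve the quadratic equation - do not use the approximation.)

x² + Ka×x - Ka×C = 0. Using quadratic formula: [H⁺] = 1.0274e-06

pH = 5.99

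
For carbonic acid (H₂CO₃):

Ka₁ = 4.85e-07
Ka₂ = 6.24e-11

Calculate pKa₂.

pKa₂ = -log(Ka₂) = -log(6.24e-11) = 10.20.

pK_{a2} = 10.20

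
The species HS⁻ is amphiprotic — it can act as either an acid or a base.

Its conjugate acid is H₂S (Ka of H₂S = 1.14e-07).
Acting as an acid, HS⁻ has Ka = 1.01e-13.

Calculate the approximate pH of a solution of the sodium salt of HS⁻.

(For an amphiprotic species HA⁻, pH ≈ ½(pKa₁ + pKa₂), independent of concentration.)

pKa₁ = -log(1.14e-07) = 6.94; pKa₂ = -log(1.01e-13) = 13.00. For an amphiprotic species, pH ≈ ½(pKa₁ + pKa₂) = ½(6.94 + 13.00) = 9.97.

pH = 9.97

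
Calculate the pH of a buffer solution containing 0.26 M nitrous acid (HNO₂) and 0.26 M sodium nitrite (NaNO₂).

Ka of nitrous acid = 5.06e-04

pKa = -log(5.06e-04) = 3.30. pH = pKa + log([A⁻]/[HA]) = 3.30 + log(0.26/0.26)

pH = 3.30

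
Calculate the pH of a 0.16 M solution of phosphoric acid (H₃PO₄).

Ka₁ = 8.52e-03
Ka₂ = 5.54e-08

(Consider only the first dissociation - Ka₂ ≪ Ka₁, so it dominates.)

First dissociation dominates. From Ka₁ = [H⁺][HA⁻]/[H₂A], x² + Ka₁·x − Ka₁·C = 0 with C = 0.16 M and Ka₁ = 8.52e-03. Solving: [H⁺] = (−Ka₁ + √(Ka₁² + 4·Ka₁·C)) / 2 = 3.2906e-02 M. pH = -log(3.2906e-02) = 1.48.

pH = 1.48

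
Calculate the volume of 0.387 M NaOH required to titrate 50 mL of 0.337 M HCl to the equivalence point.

At equivalence: moles acid = moles base. moles HCl = 0.337 × 50/1000 = 0.01685 mol. V_base = moles / 0.387 × 1000 = 43.5 mL.

V_{base} = 43.5 mL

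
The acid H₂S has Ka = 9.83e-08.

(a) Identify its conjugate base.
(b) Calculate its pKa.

(a) The conjugate base is formed by removing one H⁺ from H₂S, giving HS⁻. (b) pKa = -log(Ka) = -log(9.83e-08) = 7.01.

Conjugate base: HS⁻; pK_a = 7.01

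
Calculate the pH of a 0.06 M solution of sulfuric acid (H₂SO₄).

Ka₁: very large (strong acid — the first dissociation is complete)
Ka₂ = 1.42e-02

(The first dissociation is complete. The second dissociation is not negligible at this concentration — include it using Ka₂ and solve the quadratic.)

First dissociation is complete: [H⁺]₀ = [HSO₄⁻]₀ = C = 0.06 M. Second dissociation HSO₄⁻ ⇌ H⁺ + SO₄²⁻: let x = [SO₄²⁻]. Ka₂ = (C + x)·x / (C − x) = 1.42e-02 → x² + (C + Ka₂)·x − Ka₂·C = 0 → x² + 0.07420·x − 8.520e-04 = 0. x = (−0.07420 + √(0.07420² + 4 × 8.520e-04)) / 2 = 1.0106e-02 M. [H⁺] = C + x = 0.06 + 1.0106e-02 = 7.0106e-02 M. pH = -log(7.0106e-02) = 1.15.

pH = 1.15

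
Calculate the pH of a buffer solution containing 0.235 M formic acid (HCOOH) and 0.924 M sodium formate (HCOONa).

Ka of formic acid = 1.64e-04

pKa = -log(1.64e-04) = 3.79. pH = pKa + log([A⁻]/[HA]) = 3.79 + log(0.924/0.235)

pH = 4.38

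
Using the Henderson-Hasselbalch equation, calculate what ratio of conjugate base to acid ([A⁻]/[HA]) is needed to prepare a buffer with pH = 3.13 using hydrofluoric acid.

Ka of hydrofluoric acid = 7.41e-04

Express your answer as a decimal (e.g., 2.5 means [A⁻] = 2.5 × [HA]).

pKa = -log(7.41e-04) = 3.1302. pH = pKa + log([A⁻]/[HA]), so log([A⁻]/[HA]) = pH − pKa = 3.13 − 3.1302 = -0.0002. [A⁻]/[HA] = 10^(-0.0002) = 1.00

[A⁻]/[HA] = 1.00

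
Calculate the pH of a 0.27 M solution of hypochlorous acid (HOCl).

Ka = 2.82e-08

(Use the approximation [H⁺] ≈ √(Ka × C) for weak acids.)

[H⁺] = √(Ka × C) = √(2.82e-08 × 0.27) = 8.7258e-05. pH = -log(8.7258e-05)

pH = 4.06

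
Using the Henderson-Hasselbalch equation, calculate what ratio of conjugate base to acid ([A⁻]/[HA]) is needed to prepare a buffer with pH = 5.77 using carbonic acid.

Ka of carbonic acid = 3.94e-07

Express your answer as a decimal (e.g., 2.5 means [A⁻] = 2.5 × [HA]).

pKa = -log(3.94e-07) = 6.4045. pH = pKa + log([A⁻]/[HA]), so log([A⁻]/[HA]) = pH − pKa = 5.77 − 6.4045 = -0.6345. [A⁻]/[HA] = 10^(-0.6345) = 0.232

[A⁻]/[HA] = 0.232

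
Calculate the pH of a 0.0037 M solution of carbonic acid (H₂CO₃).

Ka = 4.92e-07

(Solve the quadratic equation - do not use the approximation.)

x² + Ka×x - Ka×C = 0. Using quadratic formula: [H⁺] = 4.2421e-05

pH = 4.37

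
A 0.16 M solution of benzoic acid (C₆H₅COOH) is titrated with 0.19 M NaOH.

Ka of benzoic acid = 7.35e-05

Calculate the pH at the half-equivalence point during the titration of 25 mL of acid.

At half-equivalence [HA] = [A⁻], so Henderson-Hasselbalch gives pH = pKa = -log(7.35e-05) = 4.13.

pH = pKa = 4.13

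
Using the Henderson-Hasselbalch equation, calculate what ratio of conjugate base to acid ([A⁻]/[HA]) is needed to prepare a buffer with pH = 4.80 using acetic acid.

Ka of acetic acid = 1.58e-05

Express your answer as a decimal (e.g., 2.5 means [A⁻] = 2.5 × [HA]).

pKa = -log(1.58e-05) = 4.8013. pH = pKa + log([A⁻]/[HA]), so log([A⁻]/[HA]) = pH − pKa = 4.80 − 4.8013 = -0.0013. [A⁻]/[HA] = 10^(-0.0013) = 0.997

[A⁻]/[HA] = 0.997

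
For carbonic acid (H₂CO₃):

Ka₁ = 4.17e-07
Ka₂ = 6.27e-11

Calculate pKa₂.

pKa₂ = -log(Ka₂) = -log(6.27e-11) = 10.20.

pK_{a2} = 10.20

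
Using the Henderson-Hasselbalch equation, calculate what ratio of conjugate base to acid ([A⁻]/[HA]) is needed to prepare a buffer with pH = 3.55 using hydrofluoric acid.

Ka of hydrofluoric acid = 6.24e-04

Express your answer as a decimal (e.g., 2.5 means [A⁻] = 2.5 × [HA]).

pKa = -log(6.24e-04) = 3.2048. pH = pKa + log([A⁻]/[HA]), so log([A⁻]/[HA]) = pH − pKa = 3.55 − 3.2048 = 0.3452. [A⁻]/[HA] = 10^(0.3452) = 2.21

[A⁻]/[HA] = 2.21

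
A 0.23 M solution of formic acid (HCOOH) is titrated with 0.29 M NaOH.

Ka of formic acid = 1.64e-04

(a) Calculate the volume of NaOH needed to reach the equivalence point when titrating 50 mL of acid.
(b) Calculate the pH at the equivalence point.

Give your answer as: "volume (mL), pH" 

moles acid = 0.23 × 50/1000 = 0.0115 mol; V_base = moles/0.29 × 1000 = 39.7 mL. At equivalence only the conjugate base is present: [A⁻] = 0.0115/0.090 = 1.2827e-01 M. Kb = Kw/Ka = 6.10e-11; [OH⁻] = √(Kb × [A⁻]) = 2.7967e-06; pOH = 5.55; pH = 14 - pOH = 8.45.

V = 39.7 mL, pH = 8.45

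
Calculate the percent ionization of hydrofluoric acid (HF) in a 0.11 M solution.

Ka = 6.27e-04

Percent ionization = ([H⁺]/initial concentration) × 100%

Using Ka equilibrium: x² + Ka×x - Ka×C = 0. Solving: [H⁺] = 7.9972e-03. Percent = (7.9972e-03/0.11) × 100

Percent ionization = 7.27%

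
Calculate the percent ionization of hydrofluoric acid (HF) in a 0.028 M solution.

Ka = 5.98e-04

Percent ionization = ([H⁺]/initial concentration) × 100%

Using Ka equilibrium: x² + Ka×x - Ka×C = 0. Solving: [H⁺] = 3.8039e-03. Percent = (3.8039e-03/0.028) × 100

Percent ionization = 13.6%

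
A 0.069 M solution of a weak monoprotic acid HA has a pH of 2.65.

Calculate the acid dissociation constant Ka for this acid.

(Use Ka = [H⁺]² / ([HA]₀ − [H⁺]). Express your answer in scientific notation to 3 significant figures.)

[H⁺] = 10^(−pH) = 10^(−2.65) = 2.239e-03 M. For HA ⇌ H⁺ + A⁻, Ka = [H⁺][A⁻]/[HA] = [H⁺]² / ([HA]₀ − [H⁺]) = (2.239e-03)² / (0.069 − 2.239e-03) = 7.51e-05.

K_a = 7.51e-05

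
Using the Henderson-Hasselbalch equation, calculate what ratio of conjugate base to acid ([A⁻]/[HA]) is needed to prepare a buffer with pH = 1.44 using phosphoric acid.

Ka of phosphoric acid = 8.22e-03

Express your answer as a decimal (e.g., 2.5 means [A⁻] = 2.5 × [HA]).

pKa = -log(8.22e-03) = 2.0851. pH = pKa + log([A⁻]/[HA]), so log([A⁻]/[HA]) = pH − pKa = 1.44 − 2.0851 = -0.6451. [A⁻]/[HA] = 10^(-0.6451) = 0.226

[A⁻]/[HA] = 0.226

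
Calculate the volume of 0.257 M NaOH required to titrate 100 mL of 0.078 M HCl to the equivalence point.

At equivalence: moles acid = moles base. moles HCl = 0.078 × 100/1000 = 0.0078 mol. V_base = moles / 0.257 × 1000 = 30.4 mL.

V_{base} = 30.4 mL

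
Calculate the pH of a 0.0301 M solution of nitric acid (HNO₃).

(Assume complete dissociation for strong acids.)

[H⁺] = 0.0301 M for strong acid. pH = -log[H⁺] = -log(0.0301)

pH = 1.52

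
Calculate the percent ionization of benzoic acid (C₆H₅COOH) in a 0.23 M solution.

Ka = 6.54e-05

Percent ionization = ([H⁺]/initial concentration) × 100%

Using Ka equilibrium: x² + Ka×x - Ka×C = 0. Solving: [H⁺] = 3.8458e-03. Percent = (3.8458e-03/0.23) × 100

Percent ionization = 1.67%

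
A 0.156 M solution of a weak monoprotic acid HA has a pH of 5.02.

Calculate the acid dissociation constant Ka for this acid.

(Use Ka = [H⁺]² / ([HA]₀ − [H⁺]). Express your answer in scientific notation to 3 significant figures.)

[H⁺] = 10^(−pH) = 10^(−5.02) = 9.550e-06 M. For HA ⇌ H⁺ + A⁻, Ka = [H⁺][A⁻]/[HA] = [H⁺]² / ([HA]₀ − [H⁺]) = (9.550e-06)² / (0.156 − 9.550e-06) = 5.85e-10.

K_a = 5.85e-10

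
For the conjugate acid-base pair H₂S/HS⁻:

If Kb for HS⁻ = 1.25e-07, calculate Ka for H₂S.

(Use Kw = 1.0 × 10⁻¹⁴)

For a conjugate pair Ka × Kb = Kw, so Ka = Kw/Kb = 1.0 × 10⁻¹⁴ / 1.25e-07 = 8.00e-08.

K_a = 8.00e-08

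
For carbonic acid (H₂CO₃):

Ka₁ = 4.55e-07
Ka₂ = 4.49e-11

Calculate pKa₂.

pKa₂ = -log(Ka₂) = -log(4.49e-11) = 10.35.

pK_{a2} = 10.35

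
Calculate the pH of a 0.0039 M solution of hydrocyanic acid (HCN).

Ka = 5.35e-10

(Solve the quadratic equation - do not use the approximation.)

x² + Ka×x - Ka×C = 0. Using quadratic formula: [H⁺] = 1.4442e-06

pH = 5.84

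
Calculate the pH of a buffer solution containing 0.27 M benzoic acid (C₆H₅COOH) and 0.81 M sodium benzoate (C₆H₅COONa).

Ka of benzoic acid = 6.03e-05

pKa = -log(6.03e-05) = 4.22. pH = pKa + log([A⁻]/[HA]) = 4.22 + log(0.81/0.27)

pH = 4.70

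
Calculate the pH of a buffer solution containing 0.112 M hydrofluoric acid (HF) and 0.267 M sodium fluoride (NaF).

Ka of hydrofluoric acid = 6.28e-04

pKa = -log(6.28e-04) = 3.20. pH = pKa + log([A⁻]/[HA]) = 3.20 + log(0.267/0.112)

pH = 3.58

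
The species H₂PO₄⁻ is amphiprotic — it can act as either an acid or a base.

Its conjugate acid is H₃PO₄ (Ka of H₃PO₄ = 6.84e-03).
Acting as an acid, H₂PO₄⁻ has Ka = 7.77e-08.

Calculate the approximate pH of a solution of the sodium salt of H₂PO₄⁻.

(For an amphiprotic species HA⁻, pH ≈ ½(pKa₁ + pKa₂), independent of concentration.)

pKa₁ = -log(6.84e-03) = 2.16; pKa₂ = -log(7.77e-08) = 7.11. For an amphiprotic species, pH ≈ ½(pKa₁ + pKa₂) = ½(2.16 + 7.11) = 4.64.

pH = 4.64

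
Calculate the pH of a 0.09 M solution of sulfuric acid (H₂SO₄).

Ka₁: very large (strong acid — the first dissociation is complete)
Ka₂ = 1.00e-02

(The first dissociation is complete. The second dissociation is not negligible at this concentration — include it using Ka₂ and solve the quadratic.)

First dissociation is complete: [H⁺]₀ = [HSO₄⁻]₀ = C = 0.09 M. Second dissociation HSO₄⁻ ⇌ H⁺ + SO₄²⁻: let x = [SO₄²⁻]. Ka₂ = (C + x)·x / (C − x) = 1.00e-02 → x² + (C + Ka₂)·x − Ka₂·C = 0 → x² + 0.10000·x − 9.000e-04 = 0. x = (−0.10000 + √(0.10000² + 4 × 9.000e-04)) / 2 = 8.3095e-03 M. [H⁺] = C + x = 0.09 + 8.3095e-03 = 9.8310e-02 M. pH = -log(9.8310e-02) = 1.01.

pH = 1.01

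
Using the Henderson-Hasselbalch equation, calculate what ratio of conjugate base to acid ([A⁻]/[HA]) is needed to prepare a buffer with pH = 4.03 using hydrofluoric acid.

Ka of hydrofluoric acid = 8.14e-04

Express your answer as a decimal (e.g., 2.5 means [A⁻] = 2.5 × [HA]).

pKa = -log(8.14e-04) = 3.0894. pH = pKa + log([A⁻]/[HA]), so log([A⁻]/[HA]) = pH − pKa = 4.03 − 3.0894 = 0.9406. [A⁻]/[HA] = 10^(0.9406) = 8.72

[A⁻]/[HA] = 8.72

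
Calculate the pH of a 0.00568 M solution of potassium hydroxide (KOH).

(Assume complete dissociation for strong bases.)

[OH⁻] = 0.00568 M for strong base. pOH = -log[OH⁻] = 2.25, pH = 14 - pOH

pH = 11.75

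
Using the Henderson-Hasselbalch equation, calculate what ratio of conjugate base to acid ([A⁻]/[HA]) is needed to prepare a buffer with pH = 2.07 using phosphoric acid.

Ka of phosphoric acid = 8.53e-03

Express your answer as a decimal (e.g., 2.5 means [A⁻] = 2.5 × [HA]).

pKa = -log(8.53e-03) = 2.0691. pH = pKa + log([A⁻]/[HA]), so log([A⁻]/[HA]) = pH − pKa = 2.07 − 2.0691 = 0.0009. [A⁻]/[HA] = 10^(0.0009) = 1.00

[A⁻]/[HA] = 1.00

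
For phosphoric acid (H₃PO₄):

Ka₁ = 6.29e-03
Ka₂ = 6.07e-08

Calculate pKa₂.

pKa₂ = -log(Ka₂) = -log(6.07e-08) = 7.22.

pK_{a2} = 7.22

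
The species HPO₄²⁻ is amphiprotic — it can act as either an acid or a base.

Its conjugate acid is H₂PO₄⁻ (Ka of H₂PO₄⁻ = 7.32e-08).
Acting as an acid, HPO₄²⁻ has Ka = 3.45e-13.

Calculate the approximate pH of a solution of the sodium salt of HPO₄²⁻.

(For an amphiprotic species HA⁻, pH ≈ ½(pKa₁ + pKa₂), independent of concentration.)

pKa₁ = -log(7.32e-08) = 7.14; pKa₂ = -log(3.45e-13) = 12.46. For an amphiprotic species, pH ≈ ½(pKa₁ + pKa₂) = ½(7.14 + 12.46) = 9.80.

pH = 9.80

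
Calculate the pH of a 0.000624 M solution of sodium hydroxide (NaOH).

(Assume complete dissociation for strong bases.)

[OH⁻] = 0.000624 M for strong base. pOH = -log[OH⁻] = 3.20, pH = 14 - pOH

pH = 10.80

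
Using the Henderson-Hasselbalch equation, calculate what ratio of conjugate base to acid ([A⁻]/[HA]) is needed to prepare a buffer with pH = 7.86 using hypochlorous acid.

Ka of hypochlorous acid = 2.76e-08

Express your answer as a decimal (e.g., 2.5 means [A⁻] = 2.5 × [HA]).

pKa = -log(2.76e-08) = 7.5591. pH = pKa + log([A⁻]/[HA]), so log([A⁻]/[HA]) = pH − pKa = 7.86 − 7.5591 = 0.3009. [A⁻]/[HA] = 10^(0.3009) = 2.00

[A⁻]/[HA] = 2.00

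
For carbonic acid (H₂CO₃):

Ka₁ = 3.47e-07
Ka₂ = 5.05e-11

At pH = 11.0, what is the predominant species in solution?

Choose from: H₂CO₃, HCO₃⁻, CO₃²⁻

pKa₁ = 6.46, pKa₂ = 10.30. For a polyprotic acid the predominant species crosses at each pKa: below pKa_n the protonated form dominates, above it the deprotonated form does. At pH = 11.0, the predominant species is CO₃²⁻.

CO₃²⁻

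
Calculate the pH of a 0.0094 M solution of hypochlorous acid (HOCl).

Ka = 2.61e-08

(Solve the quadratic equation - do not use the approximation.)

x² + Ka×x - Ka×C = 0. Using quadratic formula: [H⁺] = 1.5650e-05

pH = 4.81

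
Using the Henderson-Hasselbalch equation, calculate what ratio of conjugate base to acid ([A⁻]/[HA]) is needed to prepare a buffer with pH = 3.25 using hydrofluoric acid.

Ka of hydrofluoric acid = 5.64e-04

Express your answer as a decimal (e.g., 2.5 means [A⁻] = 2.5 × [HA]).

pKa = -log(5.64e-04) = 3.2487. pH = pKa + log([A⁻]/[HA]), so log([A⁻]/[HA]) = pH − pKa = 3.25 − 3.2487 = 0.0013. [A⁻]/[HA] = 10^(0.0013) = 1.00

[A⁻]/[HA] = 1.00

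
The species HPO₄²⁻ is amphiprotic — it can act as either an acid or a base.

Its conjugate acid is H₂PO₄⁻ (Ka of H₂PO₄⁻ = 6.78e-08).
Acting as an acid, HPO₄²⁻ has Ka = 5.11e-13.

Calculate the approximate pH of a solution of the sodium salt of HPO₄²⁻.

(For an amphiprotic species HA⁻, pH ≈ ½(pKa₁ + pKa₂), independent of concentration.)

pKa₁ = -log(6.78e-08) = 7.17; pKa₂ = -log(5.11e-13) = 12.29. For an amphiprotic species, pH ≈ ½(pKa₁ + pKa₂) = ½(7.17 + 12.29) = 9.73.

pH = 9.73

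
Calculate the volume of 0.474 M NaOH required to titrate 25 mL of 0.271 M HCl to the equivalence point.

At equivalence: moles acid = moles base. moles HCl = 0.271 × 25/1000 = 0.006775 mol. V_base = moles / 0.474 × 1000 = 14.3 mL.

V_{base} = 14.3 mL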